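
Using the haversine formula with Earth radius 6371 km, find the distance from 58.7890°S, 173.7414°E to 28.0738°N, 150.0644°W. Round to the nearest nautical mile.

5519 nmi

Δλ = -150.0644 − 173.7414 = -323.8058°; wrapped into (−180°, 180°]: 36.1942°.
Δφ = 28.0738 − -58.7890 = 86.8628°.
a = sin²(Δφ/2) + cos φ₁ · cos φ₂ · sin²(Δλ/2) = 0.516754.
c = 2·atan2(√a, √(1−a)) = 1.60431 rad → d = 6371·c ≈ 10221.06 km ≈ 5518.93 nmi.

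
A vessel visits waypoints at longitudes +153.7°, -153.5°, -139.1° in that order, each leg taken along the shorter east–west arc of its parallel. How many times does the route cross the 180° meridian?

Leg 1: +153.7° → -153.5°, shortest Δλ = 52.8° (east) — crosses 180°.
Leg 2: -153.5° → -139.1°, shortest Δλ = 14.4° (east) — does not cross 180°.
Total crossings: 1.

1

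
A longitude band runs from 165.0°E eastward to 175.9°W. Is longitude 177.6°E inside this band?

Yes

Band width going east from +165.0° to -175.9°: ((-175.9 − 165.0) mod 360) = 19.1°.
Offset of +177.6° east of the west edge: ((177.6 − 165.0) mod 360) = 12.6°.
12.6° ≤ 19.1° ⇒ inside.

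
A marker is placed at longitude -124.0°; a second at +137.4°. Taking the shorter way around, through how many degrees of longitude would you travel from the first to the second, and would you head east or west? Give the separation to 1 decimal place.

Raw difference: 137.4 − -124.0 = 261.4°.
Normalise into (−180°, 180°]: 261.4° − 360° = -98.6°.
Negative ⇒ the second point lies to the west; separation 98.6°.

98.6° west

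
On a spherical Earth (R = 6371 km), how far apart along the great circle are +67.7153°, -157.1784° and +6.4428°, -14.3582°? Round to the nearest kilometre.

11267 km

Δλ = -14.3582 − -157.1784 = 142.8202°.
Δφ = 6.4428 − 67.7153 = -61.2725°.
a = sin²(Δφ/2) + cos φ₁ · cos φ₂ · sin²(Δλ/2) = 0.598197.
c = 2·atan2(√a, √(1−a)) = 1.76847 rad → d = 6371·c ≈ 11266.95 km.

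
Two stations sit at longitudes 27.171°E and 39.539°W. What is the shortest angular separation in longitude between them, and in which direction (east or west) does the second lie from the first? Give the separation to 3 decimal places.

Raw difference: -39.539 − 27.171 = -66.71°.
Normalise into (−180°, 180°]: -66.71° stays -66.71°.
Negative ⇒ the second point lies to the west; separation 66.710°.

66.710° west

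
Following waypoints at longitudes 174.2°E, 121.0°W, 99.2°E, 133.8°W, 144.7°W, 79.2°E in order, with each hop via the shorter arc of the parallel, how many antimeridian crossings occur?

4

Leg 1: +174.2° → -121.0°, shortest Δλ = 64.8° (east) — crosses 180°.
Leg 2: -121.0° → +99.2°, shortest Δλ = -139.8° (west) — crosses 180°.
Leg 3: +99.2° → -133.8°, shortest Δλ = 127.0° (east) — crosses 180°.
Leg 4: -133.8° → -144.7°, shortest Δλ = -10.9° (west) — does not cross 180°.
Leg 5: -144.7° → +79.2°, shortest Δλ = -136.1° (west) — crosses 180°.
Total crossings: 4.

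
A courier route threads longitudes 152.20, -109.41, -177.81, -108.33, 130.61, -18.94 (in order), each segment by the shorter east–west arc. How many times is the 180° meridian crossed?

Leg 1: +152.20° → -109.41°, shortest Δλ = 98.39° (east) — crosses 180°.
Leg 2: -109.41° → -177.81°, shortest Δλ = -68.4° (west) — does not cross 180°.
Leg 3: -177.81° → -108.33°, shortest Δλ = 69.48° (east) — does not cross 180°.
Leg 4: -108.33° → +130.61°, shortest Δλ = -121.06° (west) — crosses 180°.
Leg 5: +130.61° → -18.94°, shortest Δλ = -149.55° (west) — does not cross 180°.
Total crossings: 2.

2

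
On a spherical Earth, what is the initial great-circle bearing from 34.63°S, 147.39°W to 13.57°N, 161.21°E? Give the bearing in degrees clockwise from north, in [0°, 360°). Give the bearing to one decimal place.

305.3°

Δλ = 161.21 − -147.39 = 308.60°; wrapped into (−180°, 180°]: -51.40°.
θ = atan2( sin Δλ · cos φ₂ , cos φ₁ · sin φ₂ − sin φ₁ · cos φ₂ · cos Δλ )
  = atan2(-0.75970, 0.53770) = -54.710° → normalised to [0°, 360°): 305.290°.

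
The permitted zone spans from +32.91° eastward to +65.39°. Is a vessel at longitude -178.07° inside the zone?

Band width going east from +32.91° to +65.39°: ((65.39 − 32.91) mod 360) = 32.48°.
Offset of -178.07° east of the west edge: ((-178.07 − 32.91) mod 360) = 149.02°.
149.02° > 32.48° ⇒ outside.

No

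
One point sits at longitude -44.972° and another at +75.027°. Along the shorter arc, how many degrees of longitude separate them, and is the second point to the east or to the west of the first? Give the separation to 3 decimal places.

Raw difference: 75.027 − -44.972 = 119.999°.
Normalise into (−180°, 180°]: 119.999° stays 119.999°.
Positive ⇒ the second point lies to the east; separation 119.999°.

119.999° east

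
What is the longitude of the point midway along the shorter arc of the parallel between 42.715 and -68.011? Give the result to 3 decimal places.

Signed shortest Δλ from +42.715° to -68.011° is -110.726°.
Midpoint longitude = +42.715° + (-110.726°)/2 = +42.715° − 55.363° = -12.648°.

-12.648°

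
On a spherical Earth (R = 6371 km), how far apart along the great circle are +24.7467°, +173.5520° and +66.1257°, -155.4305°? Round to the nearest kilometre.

Δλ = -155.4305 − 173.5520 = -328.9825°; wrapped into (−180°, 180°]: 31.0175°.
Δφ = 66.1257 − 24.7467 = 41.3790°.
a = sin²(Δφ/2) + cos φ₁ · cos φ₂ · sin²(Δλ/2) = 0.151102.
c = 2·atan2(√a, √(1−a)) = 0.79848 rad → d = 6371·c ≈ 5087.12 km.

5087 km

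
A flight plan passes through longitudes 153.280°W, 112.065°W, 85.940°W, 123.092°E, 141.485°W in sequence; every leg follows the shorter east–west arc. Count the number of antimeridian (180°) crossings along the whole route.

Leg 1: -153.280° → -112.065°, shortest Δλ = 41.215° (east) — does not cross 180°.
Leg 2: -112.065° → -85.940°, shortest Δλ = 26.125° (east) — does not cross 180°.
Leg 3: -85.940° → +123.092°, shortest Δλ = -150.968° (west) — crosses 180°.
Leg 4: +123.092° → -141.485°, shortest Δλ = 95.423° (east) — crosses 180°.
Total crossings: 2.

2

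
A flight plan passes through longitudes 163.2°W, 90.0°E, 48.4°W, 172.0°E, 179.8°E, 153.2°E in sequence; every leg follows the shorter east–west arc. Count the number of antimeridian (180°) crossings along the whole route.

Leg 1: -163.2° → +90.0°, shortest Δλ = -106.8° (west) — crosses 180°.
Leg 2: +90.0° → -48.4°, shortest Δλ = -138.4° (west) — does not cross 180°.
Leg 3: -48.4° → +172.0°, shortest Δλ = -139.6° (west) — crosses 180°.
Leg 4: +172.0° → +179.8°, shortest Δλ = 7.8° (east) — does not cross 180°.
Leg 5: +179.8° → +153.2°, shortest Δλ = -26.6° (west) — does not cross 180°.
Total crossings: 2.

2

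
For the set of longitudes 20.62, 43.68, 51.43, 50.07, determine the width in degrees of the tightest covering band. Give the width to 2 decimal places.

Sort the longitudes: +20.62°, +43.68°, +50.07°, +51.43°.
Eastward gaps between consecutive values (wrapping around): 23.06°, 6.39°, 1.36°, 329.19°.
Largest gap = 329.19° ⇒ minimal covering band is its complement: 360° − 329.19° = 30.81°.
Band runs from +20.62° eastward to +51.43°.

30.81°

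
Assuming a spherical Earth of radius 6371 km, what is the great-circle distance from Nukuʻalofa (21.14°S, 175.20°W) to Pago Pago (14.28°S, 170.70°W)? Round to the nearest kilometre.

Δλ = -170.70 − -175.20 = 4.50°.
Δφ = -14.28 − -21.14 = 6.86°.
a = sin²(Δφ/2) + cos φ₁ · cos φ₂ · sin²(Δλ/2) = 0.004973.
c = 2·atan2(√a, √(1−a)) = 0.14115 rad → d = 6371·c ≈ 899.28 km.

899 km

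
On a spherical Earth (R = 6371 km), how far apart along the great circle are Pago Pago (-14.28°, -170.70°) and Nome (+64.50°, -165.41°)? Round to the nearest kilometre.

8771 km

Δλ = -165.41 − -170.70 = 5.29°.
Δφ = 64.50 − -14.28 = 78.78°.
a = sin²(Δφ/2) + cos φ₁ · cos φ₂ · sin²(Δλ/2) = 0.403600.
c = 2·atan2(√a, √(1−a)) = 1.37678 rad → d = 6371·c ≈ 8771.48 km.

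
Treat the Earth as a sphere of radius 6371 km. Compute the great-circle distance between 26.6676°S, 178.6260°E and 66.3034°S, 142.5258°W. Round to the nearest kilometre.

5150 km

Δλ = -142.5258 − 178.6260 = -321.1518°; wrapped into (−180°, 180°]: 38.8482°.
Δφ = -66.3034 − -26.6676 = -39.6358°.
a = sin²(Δφ/2) + cos φ₁ · cos φ₂ · sin²(Δλ/2) = 0.154662.
c = 2·atan2(√a, √(1−a)) = 0.80837 rad → d = 6371·c ≈ 5150.14 km.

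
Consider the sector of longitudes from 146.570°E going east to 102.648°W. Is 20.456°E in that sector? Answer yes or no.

No

Band width going east from +146.570° to -102.648°: ((-102.648 − 146.570) mod 360) = 110.782°.
Offset of +20.456° east of the west edge: ((20.456 − 146.570) mod 360) = 233.886°.
233.886° > 110.782° ⇒ outside.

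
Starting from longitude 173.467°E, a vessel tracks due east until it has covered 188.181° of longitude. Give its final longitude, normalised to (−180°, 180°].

Start at +173.467°; shift +188.181° → +361.648°.
+361.648° lies outside (−180°, 180°]; subtract 360° → +1.648°.

1.648°E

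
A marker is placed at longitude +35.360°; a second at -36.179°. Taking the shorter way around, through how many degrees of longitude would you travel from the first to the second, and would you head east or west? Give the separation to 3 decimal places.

Raw difference: -36.179 − 35.360 = -71.539°.
Normalise into (−180°, 180°]: -71.539° stays -71.539°.
Negative ⇒ the second point lies to the west; separation 71.539°.

71.539° west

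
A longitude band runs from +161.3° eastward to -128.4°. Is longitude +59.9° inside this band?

No

Band width going east from +161.3° to -128.4°: ((-128.4 − 161.3) mod 360) = 70.3°.
Offset of +59.9° east of the west edge: ((59.9 − 161.3) mod 360) = 258.6°.
258.6° > 70.3° ⇒ outside.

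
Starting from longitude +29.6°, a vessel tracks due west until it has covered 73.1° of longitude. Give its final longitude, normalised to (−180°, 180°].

-43.5°

Start at +29.6°; shift −73.1° → -43.5°.
-43.5° already lies in (−180°, 180°].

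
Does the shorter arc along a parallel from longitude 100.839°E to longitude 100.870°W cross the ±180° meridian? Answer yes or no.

Yes

Naïve |-100.870 − 100.839| = 201.709° > 180°, so the shorter arc goes the other way round — across 180°.
Signed shortest Δλ = ((-100.870 − 100.839 + 180) mod 360) − 180 = 158.291°.
Going east by 158.291° from +100.839° passes through 180° before reaching -100.870°.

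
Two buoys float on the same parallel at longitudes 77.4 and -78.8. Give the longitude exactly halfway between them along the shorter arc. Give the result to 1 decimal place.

Signed shortest Δλ from +77.4° to -78.8° is -156.2°.
Midpoint longitude = +77.4° + (-156.2°)/2 = +77.4° − 78.1° = -0.7°.

-0.7°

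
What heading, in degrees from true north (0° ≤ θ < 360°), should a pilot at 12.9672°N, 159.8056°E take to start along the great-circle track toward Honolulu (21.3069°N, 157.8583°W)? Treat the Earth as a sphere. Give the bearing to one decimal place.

Δλ = -157.8583 − 159.8056 = -317.6639°; wrapped into (−180°, 180°]: 42.3361°.
θ = atan2( sin Δλ · cos φ₂ , cos φ₁ · sin φ₂ − sin φ₁ · cos φ₂ · cos Δλ )
  = atan2(0.62744, 0.19956) = 72.356° → normalised to [0°, 360°): 72.356°.

72.4°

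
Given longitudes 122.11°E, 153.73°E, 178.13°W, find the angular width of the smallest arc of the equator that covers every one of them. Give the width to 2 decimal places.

Sort the longitudes: -178.13°, +122.11°, +153.73°.
Eastward gaps between consecutive values (wrapping around): 300.24°, 31.62°, 28.14°.
Largest gap = 300.24° ⇒ minimal covering band is its complement: 360° − 300.24° = 59.76°.
Band runs from +122.11° eastward to -178.13°, crossing the antimeridian.

59.76°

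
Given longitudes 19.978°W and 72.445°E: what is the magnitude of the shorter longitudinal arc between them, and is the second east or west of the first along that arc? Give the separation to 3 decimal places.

92.423° east

Raw difference: 72.445 − -19.978 = 92.423°.
Normalise into (−180°, 180°]: 92.423° stays 92.423°.
Positive ⇒ the second point lies to the east; separation 92.423°.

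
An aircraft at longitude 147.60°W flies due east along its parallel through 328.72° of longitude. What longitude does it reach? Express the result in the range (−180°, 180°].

Start at -147.60°; shift +328.72° → +181.12°.
+181.12° lies outside (−180°, 180°]; subtract 360° → -178.88°.

178.88°W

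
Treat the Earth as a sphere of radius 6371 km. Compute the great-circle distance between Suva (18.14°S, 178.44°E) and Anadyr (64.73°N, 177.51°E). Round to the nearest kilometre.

9215 km

Δλ = 177.51 − 178.44 = -0.93°.
Δφ = 64.73 − -18.14 = 82.87°.
a = sin²(Δφ/2) + cos φ₁ · cos φ₂ · sin²(Δλ/2) = 0.437966.
c = 2·atan2(√a, √(1−a)) = 1.44641 rad → d = 6371·c ≈ 9215.07 km.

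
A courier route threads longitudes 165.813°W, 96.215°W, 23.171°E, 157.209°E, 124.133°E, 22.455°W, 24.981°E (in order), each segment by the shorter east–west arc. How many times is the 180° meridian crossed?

Leg 1: -165.813° → -96.215°, shortest Δλ = 69.598° (east) — does not cross 180°.
Leg 2: -96.215° → +23.171°, shortest Δλ = 119.386° (east) — does not cross 180°.
Leg 3: +23.171° → +157.209°, shortest Δλ = 134.038° (east) — does not cross 180°.
Leg 4: +157.209° → +124.133°, shortest Δλ = -33.076° (west) — does not cross 180°.
Leg 5: +124.133° → -22.455°, shortest Δλ = -146.588° (west) — does not cross 180°.
Leg 6: -22.455° → +24.981°, shortest Δλ = 47.436° (east) — does not cross 180°.
Total crossings: 0.

0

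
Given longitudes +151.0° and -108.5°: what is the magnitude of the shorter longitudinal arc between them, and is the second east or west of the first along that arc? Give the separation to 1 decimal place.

100.5° east

Raw difference: -108.5 − 151.0 = -259.5°.
Normalise into (−180°, 180°]: -259.5° + 360° = 100.5°.
Positive ⇒ the second point lies to the east; separation 100.5°.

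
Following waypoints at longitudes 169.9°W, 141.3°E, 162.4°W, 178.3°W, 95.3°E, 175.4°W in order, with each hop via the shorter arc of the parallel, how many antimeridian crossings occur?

Leg 1: -169.9° → +141.3°, shortest Δλ = -48.8° (west) — crosses 180°.
Leg 2: +141.3° → -162.4°, shortest Δλ = 56.3° (east) — crosses 180°.
Leg 3: -162.4° → -178.3°, shortest Δλ = -15.9° (west) — does not cross 180°.
Leg 4: -178.3° → +95.3°, shortest Δλ = -86.4° (west) — crosses 180°.
Leg 5: +95.3° → -175.4°, shortest Δλ = 89.3° (east) — crosses 180°.
Total crossings: 4.

4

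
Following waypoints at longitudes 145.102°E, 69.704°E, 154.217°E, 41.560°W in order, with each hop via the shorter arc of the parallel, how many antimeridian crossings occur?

1

Leg 1: +145.102° → +69.704°, shortest Δλ = -75.398° (west) — does not cross 180°.
Leg 2: +69.704° → +154.217°, shortest Δλ = 84.513° (east) — does not cross 180°.
Leg 3: +154.217° → -41.560°, shortest Δλ = 164.223° (east) — crosses 180°.
Total crossings: 1.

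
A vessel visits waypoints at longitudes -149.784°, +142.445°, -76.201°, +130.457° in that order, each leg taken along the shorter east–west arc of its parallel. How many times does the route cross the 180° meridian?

Leg 1: -149.784° → +142.445°, shortest Δλ = -67.771° (west) — crosses 180°.
Leg 2: +142.445° → -76.201°, shortest Δλ = 141.354° (east) — crosses 180°.
Leg 3: -76.201° → +130.457°, shortest Δλ = -153.342° (west) — crosses 180°.
Total crossings: 3.

3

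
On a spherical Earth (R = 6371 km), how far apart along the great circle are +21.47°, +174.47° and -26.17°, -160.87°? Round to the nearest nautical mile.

3200 nmi

Δλ = -160.87 − 174.47 = -335.34°; wrapped into (−180°, 180°]: 24.66°.
Δφ = -26.17 − 21.47 = -47.64°.
a = sin²(Δφ/2) + cos φ₁ · cos φ₂ · sin²(Δλ/2) = 0.201192.
c = 2·atan2(√a, √(1−a)) = 0.93027 rad → d = 6371·c ≈ 5926.77 km ≈ 3200.20 nmi.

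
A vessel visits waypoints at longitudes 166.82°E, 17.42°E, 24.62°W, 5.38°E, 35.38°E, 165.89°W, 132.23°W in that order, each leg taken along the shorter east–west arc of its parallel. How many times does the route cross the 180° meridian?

1

Leg 1: +166.82° → +17.42°, shortest Δλ = -149.4° (west) — does not cross 180°.
Leg 2: +17.42° → -24.62°, shortest Δλ = -42.04° (west) — does not cross 180°.
Leg 3: -24.62° → +5.38°, shortest Δλ = 30.0° (east) — does not cross 180°.
Leg 4: +5.38° → +35.38°, shortest Δλ = 30.0° (east) — does not cross 180°.
Leg 5: +35.38° → -165.89°, shortest Δλ = 158.73° (east) — crosses 180°.
Leg 6: -165.89° → -132.23°, shortest Δλ = 33.66° (east) — does not cross 180°.
Total crossings: 1.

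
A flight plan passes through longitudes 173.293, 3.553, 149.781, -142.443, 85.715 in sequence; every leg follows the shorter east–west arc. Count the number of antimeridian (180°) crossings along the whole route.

2

Leg 1: +173.293° → +3.553°, shortest Δλ = -169.74° (west) — does not cross 180°.
Leg 2: +3.553° → +149.781°, shortest Δλ = 146.228° (east) — does not cross 180°.
Leg 3: +149.781° → -142.443°, shortest Δλ = 67.776° (east) — crosses 180°.
Leg 4: -142.443° → +85.715°, shortest Δλ = -131.842° (west) — crosses 180°.
Total crossings: 2.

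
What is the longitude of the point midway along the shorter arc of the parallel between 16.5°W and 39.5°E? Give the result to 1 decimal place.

Signed shortest Δλ from -16.5° to +39.5° is +56.0°.
Midpoint longitude = -16.5° + (+56.0°)/2 = -16.5° + 28.0° = +11.5°.

11.5°E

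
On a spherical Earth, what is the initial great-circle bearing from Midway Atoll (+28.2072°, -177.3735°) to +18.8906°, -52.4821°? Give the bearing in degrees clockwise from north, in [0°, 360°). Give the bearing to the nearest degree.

Δλ = -52.4821 − -177.3735 = 124.8914°.
θ = atan2( sin Δλ · cos φ₂ , cos φ₁ · sin φ₂ − sin φ₁ · cos φ₂ · cos Δλ )
  = atan2(0.77606, 0.54112) = 55.113° → normalised to [0°, 360°): 55.113°.

55°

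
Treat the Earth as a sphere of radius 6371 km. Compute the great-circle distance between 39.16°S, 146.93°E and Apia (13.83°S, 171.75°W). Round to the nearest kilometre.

4919 km

Δλ = -171.75 − 146.93 = -318.68°; wrapped into (−180°, 180°]: 41.32°.
Δφ = -13.83 − -39.16 = 25.33°.
a = sin²(Δφ/2) + cos φ₁ · cos φ₂ · sin²(Δλ/2) = 0.141795.
c = 2·atan2(√a, √(1−a)) = 0.77215 rad → d = 6371·c ≈ 4919.39 km.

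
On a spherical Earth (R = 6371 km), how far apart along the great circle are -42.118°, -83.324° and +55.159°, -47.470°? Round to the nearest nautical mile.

6121 nmi

Δλ = -47.470 − -83.324 = 35.854°.
Δφ = 55.159 − -42.118 = 97.277°.
a = sin²(Δφ/2) + cos φ₁ · cos φ₂ · sin²(Δλ/2) = 0.603483.
c = 2·atan2(√a, √(1−a)) = 1.77927 rad → d = 6371·c ≈ 11335.72 km ≈ 6120.80 nmi.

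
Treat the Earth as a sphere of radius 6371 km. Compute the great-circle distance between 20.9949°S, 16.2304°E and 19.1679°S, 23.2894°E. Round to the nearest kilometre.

765 km

Δλ = 23.2894 − 16.2304 = 7.0590°.
Δφ = -19.1679 − -20.9949 = 1.8270°.
a = sin²(Δφ/2) + cos φ₁ · cos φ₂ · sin²(Δλ/2) = 0.003596.
c = 2·atan2(√a, √(1−a)) = 0.12001 rad → d = 6371·c ≈ 764.59 km.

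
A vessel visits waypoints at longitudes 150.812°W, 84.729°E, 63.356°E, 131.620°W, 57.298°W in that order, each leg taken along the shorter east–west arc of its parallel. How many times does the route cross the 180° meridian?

2

Leg 1: -150.812° → +84.729°, shortest Δλ = -124.459° (west) — crosses 180°.
Leg 2: +84.729° → +63.356°, shortest Δλ = -21.373° (west) — does not cross 180°.
Leg 3: +63.356° → -131.620°, shortest Δλ = 165.024° (east) — crosses 180°.
Leg 4: -131.620° → -57.298°, shortest Δλ = 74.322° (east) — does not cross 180°.
Total crossings: 2.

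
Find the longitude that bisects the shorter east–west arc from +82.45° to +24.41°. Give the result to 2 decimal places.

Signed shortest Δλ from +82.45° to +24.41° is -58.04°.
Midpoint longitude = +82.45° + (-58.04°)/2 = +82.45° − 29.02° = +53.43°.

+53.43°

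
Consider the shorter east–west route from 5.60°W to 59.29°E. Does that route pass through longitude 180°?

Signed shortest Δλ = ((59.29 − -5.60 + 180) mod 360) − 180 = 64.89°.
Going east by 64.89° from -5.60° reaches +59.29° without touching 180°.

No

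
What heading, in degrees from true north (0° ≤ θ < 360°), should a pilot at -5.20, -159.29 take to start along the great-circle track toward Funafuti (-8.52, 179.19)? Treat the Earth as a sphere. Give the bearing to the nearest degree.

260°

Δλ = 179.19 − -159.29 = 338.48°; wrapped into (−180°, 180°]: -21.52°.
θ = atan2( sin Δλ · cos φ₂ , cos φ₁ · sin φ₂ − sin φ₁ · cos φ₂ · cos Δλ )
  = atan2(-0.36278, -0.06416) = -100.030° → normalised to [0°, 360°): 259.970°.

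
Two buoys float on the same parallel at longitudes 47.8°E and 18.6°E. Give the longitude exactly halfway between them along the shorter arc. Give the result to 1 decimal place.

33.2°E

Signed shortest Δλ from +47.8° to +18.6° is -29.2°.
Midpoint longitude = +47.8° + (-29.2°)/2 = +47.8° − 14.6° = +33.2°.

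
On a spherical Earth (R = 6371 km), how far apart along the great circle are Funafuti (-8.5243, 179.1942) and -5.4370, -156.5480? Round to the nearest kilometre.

Δλ = -156.5480 − 179.1942 = -335.7422°; wrapped into (−180°, 180°]: 24.2578°.
Δφ = -5.4370 − -8.5243 = 3.0873°.
a = sin²(Δφ/2) + cos φ₁ · cos φ₂ · sin²(Δλ/2) = 0.044189.
c = 2·atan2(√a, √(1−a)) = 0.42358 rad → d = 6371·c ≈ 2698.63 km.

2699 km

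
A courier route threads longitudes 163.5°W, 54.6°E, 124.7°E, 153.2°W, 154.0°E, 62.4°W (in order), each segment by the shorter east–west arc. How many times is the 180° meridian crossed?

4

Leg 1: -163.5° → +54.6°, shortest Δλ = -141.9° (west) — crosses 180°.
Leg 2: +54.6° → +124.7°, shortest Δλ = 70.1° (east) — does not cross 180°.
Leg 3: +124.7° → -153.2°, shortest Δλ = 82.1° (east) — crosses 180°.
Leg 4: -153.2° → +154.0°, shortest Δλ = -52.8° (west) — crosses 180°.
Leg 5: +154.0° → -62.4°, shortest Δλ = 143.6° (east) — crosses 180°.
Total crossings: 4.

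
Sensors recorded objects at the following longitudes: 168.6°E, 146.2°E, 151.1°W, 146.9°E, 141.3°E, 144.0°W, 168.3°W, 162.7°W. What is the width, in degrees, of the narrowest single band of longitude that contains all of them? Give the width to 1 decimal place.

74.7°

Sort the longitudes: -168.3°, -162.7°, -151.1°, -144.0°, +141.3°, +146.2°, +146.9°, +168.6°.
Eastward gaps between consecutive values (wrapping around): 5.6°, 11.6°, 7.1°, 285.3°, 4.9°, 0.7°, 21.7°, 23.1°.
Largest gap = 285.3° ⇒ minimal covering band is its complement: 360° − 285.3° = 74.7°.
Band runs from +141.3° eastward to -144.0°, crossing the antimeridian.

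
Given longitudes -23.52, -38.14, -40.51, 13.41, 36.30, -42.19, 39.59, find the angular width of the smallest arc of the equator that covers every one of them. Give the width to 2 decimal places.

Sort the longitudes: -42.19°, -40.51°, -38.14°, -23.52°, +13.41°, +36.30°, +39.59°.
Eastward gaps between consecutive values (wrapping around): 1.68°, 2.37°, 14.62°, 36.93°, 22.89°, 3.29°, 278.22°.
Largest gap = 278.22° ⇒ minimal covering band is its complement: 360° − 278.22° = 81.78°.
Band runs from -42.19° eastward to +39.59°.

81.78°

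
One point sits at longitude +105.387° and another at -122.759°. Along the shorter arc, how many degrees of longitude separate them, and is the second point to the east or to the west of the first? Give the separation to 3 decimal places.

Raw difference: -122.759 − 105.387 = -228.146°.
Normalise into (−180°, 180°]: -228.146° + 360° = 131.854°.
Positive ⇒ the second point lies to the east; separation 131.854°.

131.854° east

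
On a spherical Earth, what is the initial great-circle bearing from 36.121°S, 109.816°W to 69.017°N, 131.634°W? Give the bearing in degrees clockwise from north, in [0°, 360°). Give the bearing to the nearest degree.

Δλ = -131.634 − -109.816 = -21.818°.
θ = atan2( sin Δλ · cos φ₂ , cos φ₁ · sin φ₂ − sin φ₁ · cos φ₂ · cos Δλ )
  = atan2(-0.13309, 0.95018) = -7.973° → normalised to [0°, 360°): 352.027°.

352°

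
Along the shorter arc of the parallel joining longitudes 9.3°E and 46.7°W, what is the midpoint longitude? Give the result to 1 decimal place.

18.7°W

Signed shortest Δλ from +9.3° to -46.7° is -56.0°.
Midpoint longitude = +9.3° + (-56.0°)/2 = +9.3° − 28.0° = -18.7°.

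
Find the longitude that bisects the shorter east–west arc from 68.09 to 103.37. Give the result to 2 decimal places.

Signed shortest Δλ from +68.09° to +103.37° is +35.28°.
Midpoint longitude = +68.09° + (+35.28°)/2 = +68.09° + 17.64° = +85.73°.

+85.73°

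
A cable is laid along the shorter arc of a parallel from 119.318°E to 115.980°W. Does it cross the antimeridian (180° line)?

Yes

Naïve |-115.980 − 119.318| = 235.298° > 180°, so the shorter arc goes the other way round — across 180°.
Signed shortest Δλ = ((-115.980 − 119.318 + 180) mod 360) − 180 = 124.702°.
Going east by 124.702° from +119.318° passes through 180° before reaching -115.980°.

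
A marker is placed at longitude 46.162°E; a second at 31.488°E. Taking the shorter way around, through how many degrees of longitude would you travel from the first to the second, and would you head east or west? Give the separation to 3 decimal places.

14.674° west

Raw difference: 31.488 − 46.162 = -14.674°.
Normalise into (−180°, 180°]: -14.674° stays -14.674°.
Negative ⇒ the second point lies to the west; separation 14.674°.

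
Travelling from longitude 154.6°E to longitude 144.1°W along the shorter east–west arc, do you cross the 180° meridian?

Yes

Naïve |-144.1 − 154.6| = 298.7° > 180°, so the shorter arc goes the other way round — across 180°.
Signed shortest Δλ = ((-144.1 − 154.6 + 180) mod 360) − 180 = 61.3°.
Going east by 61.3° from +154.6° passes through 180° before reaching -144.1°.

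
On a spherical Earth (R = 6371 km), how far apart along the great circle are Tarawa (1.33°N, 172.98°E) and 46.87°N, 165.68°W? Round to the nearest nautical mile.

Δλ = -165.68 − 172.98 = -338.66°; wrapped into (−180°, 180°]: 21.34°.
Δφ = 46.87 − 1.33 = 45.54°.
a = sin²(Δφ/2) + cos φ₁ · cos φ₂ · sin²(Δλ/2) = 0.173225.
c = 2·atan2(√a, √(1−a)) = 0.85853 rad → d = 6371·c ≈ 5469.70 km ≈ 2953.40 nmi.

2953 nmi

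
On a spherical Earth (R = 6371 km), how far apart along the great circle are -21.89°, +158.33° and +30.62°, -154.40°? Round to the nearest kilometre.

Δλ = -154.40 − 158.33 = -312.73°; wrapped into (−180°, 180°]: 47.27°.
Δφ = 30.62 − -21.89 = 52.51°.
a = sin²(Δφ/2) + cos φ₁ · cos φ₂ · sin²(Δλ/2) = 0.324033.
c = 2·atan2(√a, √(1−a)) = 1.21116 rad → d = 6371·c ≈ 7716.30 km.

7716 km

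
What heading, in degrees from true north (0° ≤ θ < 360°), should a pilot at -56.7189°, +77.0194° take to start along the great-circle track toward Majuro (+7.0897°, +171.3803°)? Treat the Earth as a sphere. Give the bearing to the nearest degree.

Δλ = 171.3803 − 77.0194 = 94.3609°.
θ = atan2( sin Δλ · cos φ₂ , cos φ₁ · sin φ₂ − sin φ₁ · cos φ₂ · cos Δλ )
  = atan2(0.98948, 0.00465) = 89.731° → normalised to [0°, 360°): 89.731°.

90°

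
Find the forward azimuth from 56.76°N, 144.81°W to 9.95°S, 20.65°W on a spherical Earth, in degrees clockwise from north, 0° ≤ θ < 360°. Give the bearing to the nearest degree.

66°

Δλ = -20.65 − -144.81 = 124.16°.
θ = atan2( sin Δλ · cos φ₂ , cos φ₁ · sin φ₂ − sin φ₁ · cos φ₂ · cos Δλ )
  = atan2(0.81503, 0.36786) = 65.708° → normalised to [0°, 360°): 65.708°.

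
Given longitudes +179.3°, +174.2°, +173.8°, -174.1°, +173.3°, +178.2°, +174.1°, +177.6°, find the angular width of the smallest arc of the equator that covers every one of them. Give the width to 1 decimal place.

12.6°

Sort the longitudes: -174.1°, +173.3°, +173.8°, +174.1°, +174.2°, +177.6°, +178.2°, +179.3°.
Eastward gaps between consecutive values (wrapping around): 347.4°, 0.5°, 0.3°, 0.1°, 3.4°, 0.6°, 1.1°, 6.6°.
Largest gap = 347.4° ⇒ minimal covering band is its complement: 360° − 347.4° = 12.6°.
Band runs from +173.3° eastward to -174.1°, crossing the antimeridian.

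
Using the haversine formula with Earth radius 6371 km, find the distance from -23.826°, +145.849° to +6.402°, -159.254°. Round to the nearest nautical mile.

Δλ = -159.254 − 145.849 = -305.103°; wrapped into (−180°, 180°]: 54.897°.
Δφ = 6.402 − -23.826 = 30.228°.
a = sin²(Δφ/2) + cos φ₁ · cos φ₂ · sin²(Δλ/2) = 0.261141.
c = 2·atan2(√a, √(1−a)) = 1.07274 rad → d = 6371·c ≈ 6834.44 km ≈ 3690.30 nmi.

3690 nmi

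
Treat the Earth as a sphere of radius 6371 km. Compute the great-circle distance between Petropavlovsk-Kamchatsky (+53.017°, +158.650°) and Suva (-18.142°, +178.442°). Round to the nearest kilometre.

8139 km

Δλ = 178.442 − 158.650 = 19.792°.
Δφ = -18.142 − 53.017 = -71.159°.
a = sin²(Δφ/2) + cos φ₁ · cos φ₂ · sin²(Δλ/2) = 0.355413.
c = 2·atan2(√a, √(1−a)) = 1.27743 rad → d = 6371·c ≈ 8138.53 km.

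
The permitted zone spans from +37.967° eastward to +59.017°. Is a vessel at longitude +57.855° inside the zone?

Yes

Band width going east from +37.967° to +59.017°: ((59.017 − 37.967) mod 360) = 21.050°.
Offset of +57.855° east of the west edge: ((57.855 − 37.967) mod 360) = 19.888°.
19.888° ≤ 21.050° ⇒ inside.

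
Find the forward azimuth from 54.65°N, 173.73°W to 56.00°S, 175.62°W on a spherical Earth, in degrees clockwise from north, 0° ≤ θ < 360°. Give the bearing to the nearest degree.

Δλ = -175.62 − -173.73 = -1.89°.
θ = atan2( sin Δλ · cos φ₂ , cos φ₁ · sin φ₂ − sin φ₁ · cos φ₂ · cos Δλ )
  = atan2(-0.01844, -0.93550) = -178.871° → normalised to [0°, 360°): 181.129°.

181°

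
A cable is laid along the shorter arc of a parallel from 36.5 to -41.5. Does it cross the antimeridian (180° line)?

No

Signed shortest Δλ = ((-41.5 − 36.5 + 180) mod 360) − 180 = -78.0°.
Going west by 78.0° from +36.5° reaches -41.5° without touching 180°.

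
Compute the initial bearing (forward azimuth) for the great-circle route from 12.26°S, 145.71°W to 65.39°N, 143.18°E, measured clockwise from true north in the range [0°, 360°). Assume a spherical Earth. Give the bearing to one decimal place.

Δλ = 143.18 − -145.71 = 288.89°; wrapped into (−180°, 180°]: -71.11°.
θ = atan2( sin Δλ · cos φ₂ , cos φ₁ · sin φ₂ − sin φ₁ · cos φ₂ · cos Δλ )
  = atan2(-0.39401, 0.91706) = -23.251° → normalised to [0°, 360°): 336.749°.

336.7°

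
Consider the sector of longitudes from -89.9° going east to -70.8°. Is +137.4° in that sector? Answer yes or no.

No

Band width going east from -89.9° to -70.8°: ((-70.8 − -89.9) mod 360) = 19.1°.
Offset of +137.4° east of the west edge: ((137.4 − -89.9) mod 360) = 227.3°.
227.3° > 19.1° ⇒ outside.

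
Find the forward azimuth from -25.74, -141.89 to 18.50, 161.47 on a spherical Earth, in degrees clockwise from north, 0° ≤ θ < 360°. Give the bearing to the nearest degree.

303°

Δλ = 161.47 − -141.89 = 303.36°; wrapped into (−180°, 180°]: -56.64°.
θ = atan2( sin Δλ · cos φ₂ , cos φ₁ · sin φ₂ − sin φ₁ · cos φ₂ · cos Δλ )
  = atan2(-0.79207, 0.51229) = -57.106° → normalised to [0°, 360°): 302.894°.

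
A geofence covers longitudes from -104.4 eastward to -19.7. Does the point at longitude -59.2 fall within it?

Band width going east from -104.4° to -19.7°: ((-19.7 − -104.4) mod 360) = 84.7°.
Offset of -59.2° east of the west edge: ((-59.2 − -104.4) mod 360) = 45.2°.
45.2° ≤ 84.7° ⇒ inside.

Yes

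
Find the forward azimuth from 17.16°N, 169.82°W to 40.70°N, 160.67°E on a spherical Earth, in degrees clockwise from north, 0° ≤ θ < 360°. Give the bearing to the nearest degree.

319°

Δλ = 160.67 − -169.82 = 330.49°; wrapped into (−180°, 180°]: -29.51°.
θ = atan2( sin Δλ · cos φ₂ , cos φ₁ · sin φ₂ − sin φ₁ · cos φ₂ · cos Δλ )
  = atan2(-0.37344, 0.42841) = -41.078° → normalised to [0°, 360°): 318.922°.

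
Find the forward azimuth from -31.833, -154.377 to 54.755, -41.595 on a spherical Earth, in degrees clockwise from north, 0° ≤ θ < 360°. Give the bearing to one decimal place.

Δλ = -41.595 − -154.377 = 112.782°.
θ = atan2( sin Δλ · cos φ₂ , cos φ₁ · sin φ₂ − sin φ₁ · cos φ₂ · cos Δλ )
  = atan2(0.53205, 0.57599) = 42.729° → normalised to [0°, 360°): 42.729°.

42.7°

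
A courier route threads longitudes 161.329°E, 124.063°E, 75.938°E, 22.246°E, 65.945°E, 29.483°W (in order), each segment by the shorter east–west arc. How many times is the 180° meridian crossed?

0

Leg 1: +161.329° → +124.063°, shortest Δλ = -37.266° (west) — does not cross 180°.
Leg 2: +124.063° → +75.938°, shortest Δλ = -48.125° (west) — does not cross 180°.
Leg 3: +75.938° → +22.246°, shortest Δλ = -53.692° (west) — does not cross 180°.
Leg 4: +22.246° → +65.945°, shortest Δλ = 43.699° (east) — does not cross 180°.
Leg 5: +65.945° → -29.483°, shortest Δλ = -95.428° (west) — does not cross 180°.
Total crossings: 0.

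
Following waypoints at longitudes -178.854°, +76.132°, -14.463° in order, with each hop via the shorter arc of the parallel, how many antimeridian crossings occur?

1

Leg 1: -178.854° → +76.132°, shortest Δλ = -105.014° (west) — crosses 180°.
Leg 2: +76.132° → -14.463°, shortest Δλ = -90.595° (west) — does not cross 180°.
Total crossings: 1.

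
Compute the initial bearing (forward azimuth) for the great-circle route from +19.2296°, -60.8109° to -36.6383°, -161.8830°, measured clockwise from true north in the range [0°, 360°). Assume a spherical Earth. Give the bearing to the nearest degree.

Δλ = -161.8830 − -60.8109 = -101.0721°.
θ = atan2( sin Δλ · cos φ₂ , cos φ₁ · sin φ₂ − sin φ₁ · cos φ₂ · cos Δλ )
  = atan2(-0.78748, -0.51271) = -123.067° → normalised to [0°, 360°): 236.933°.

237°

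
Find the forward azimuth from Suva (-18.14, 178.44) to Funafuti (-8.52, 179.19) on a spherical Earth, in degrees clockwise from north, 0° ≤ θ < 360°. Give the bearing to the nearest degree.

Δλ = 179.19 − 178.44 = 0.75°.
θ = atan2( sin Δλ · cos φ₂ , cos φ₁ · sin φ₂ − sin φ₁ · cos φ₂ · cos Δλ )
  = atan2(0.01295, 0.16709) = 4.430° → normalised to [0°, 360°): 4.430°.

4°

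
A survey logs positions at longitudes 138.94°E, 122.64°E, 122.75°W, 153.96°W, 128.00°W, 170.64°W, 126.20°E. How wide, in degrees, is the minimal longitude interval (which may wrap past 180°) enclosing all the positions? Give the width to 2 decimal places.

Sort the longitudes: -170.64°, -153.96°, -128.00°, -122.75°, +122.64°, +126.20°, +138.94°.
Eastward gaps between consecutive values (wrapping around): 16.68°, 25.96°, 5.25°, 245.39°, 3.56°, 12.74°, 50.42°.
Largest gap = 245.39° ⇒ minimal covering band is its complement: 360° − 245.39° = 114.61°.
Band runs from +122.64° eastward to -122.75°, crossing the antimeridian.

114.61°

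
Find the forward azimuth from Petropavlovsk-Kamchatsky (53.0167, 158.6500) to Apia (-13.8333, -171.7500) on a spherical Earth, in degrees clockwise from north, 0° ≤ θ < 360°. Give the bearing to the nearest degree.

150°

Δλ = -171.7500 − 158.6500 = -330.4000°; wrapped into (−180°, 180°]: 29.6000°.
θ = atan2( sin Δλ · cos φ₂ , cos φ₁ · sin φ₂ − sin φ₁ · cos φ₂ · cos Δλ )
  = atan2(0.47962, -0.81825) = 149.624° → normalised to [0°, 360°): 149.624°.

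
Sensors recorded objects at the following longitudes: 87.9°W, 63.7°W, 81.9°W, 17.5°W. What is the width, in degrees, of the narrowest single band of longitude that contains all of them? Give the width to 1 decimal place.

70.4°

Sort the longitudes: -87.9°, -81.9°, -63.7°, -17.5°.
Eastward gaps between consecutive values (wrapping around): 6.0°, 18.2°, 46.2°, 289.6°.
Largest gap = 289.6° ⇒ minimal covering band is its complement: 360° − 289.6° = 70.4°.
Band runs from -87.9° eastward to -17.5°.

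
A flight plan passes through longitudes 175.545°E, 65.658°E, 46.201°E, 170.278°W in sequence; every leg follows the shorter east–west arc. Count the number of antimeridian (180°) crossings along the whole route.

Leg 1: +175.545° → +65.658°, shortest Δλ = -109.887° (west) — does not cross 180°.
Leg 2: +65.658° → +46.201°, shortest Δλ = -19.457° (west) — does not cross 180°.
Leg 3: +46.201° → -170.278°, shortest Δλ = 143.521° (east) — crosses 180°.
Total crossings: 1.

1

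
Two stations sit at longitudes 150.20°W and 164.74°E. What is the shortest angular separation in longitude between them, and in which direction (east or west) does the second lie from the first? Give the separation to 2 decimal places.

Raw difference: 164.74 − -150.20 = 314.94°.
Normalise into (−180°, 180°]: 314.94° − 360° = -45.06°.
Negative ⇒ the second point lies to the west; separation 45.06°.

45.06° west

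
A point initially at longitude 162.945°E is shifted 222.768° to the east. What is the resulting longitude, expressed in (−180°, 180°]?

Start at +162.945°; shift +222.768° → +385.713°.
+385.713° lies outside (−180°, 180°]; subtract 360° → +25.713°.

25.713°E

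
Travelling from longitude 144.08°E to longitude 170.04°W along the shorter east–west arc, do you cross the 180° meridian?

Naïve |-170.04 − 144.08| = 314.12° > 180°, so the shorter arc goes the other way round — across 180°.
Signed shortest Δλ = ((-170.04 − 144.08 + 180) mod 360) − 180 = 45.88°.
Going east by 45.88° from +144.08° passes through 180° before reaching -170.04°.

Yes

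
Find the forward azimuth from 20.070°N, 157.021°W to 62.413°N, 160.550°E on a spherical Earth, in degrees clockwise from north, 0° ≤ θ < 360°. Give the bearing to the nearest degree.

Δλ = 160.550 − -157.021 = 317.571°; wrapped into (−180°, 180°]: -42.429°.
θ = atan2( sin Δλ · cos φ₂ , cos φ₁ · sin φ₂ − sin φ₁ · cos φ₂ · cos Δλ )
  = atan2(-0.31244, 0.71519) = -23.599° → normalised to [0°, 360°): 336.401°.

336°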